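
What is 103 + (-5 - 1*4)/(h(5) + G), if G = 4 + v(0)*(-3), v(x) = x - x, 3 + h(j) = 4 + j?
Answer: 1021/10 ≈ 102.10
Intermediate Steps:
h(j) = 1 + j (h(j) = -3 + (4 + j) = 1 + j)
v(x) = 0
G = 4 (G = 4 + 0*(-3) = 4 + 0 = 4)
103 + (-5 - 1*4)/(h(5) + G) = 103 + (-5 - 1*4)/((1 + 5) + 4) = 103 + (-5 - 4)/(6 + 4) = 103 - 9/10 = 1021/10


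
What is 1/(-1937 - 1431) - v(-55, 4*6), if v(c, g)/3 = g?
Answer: -242497/3368 ≈ -72.000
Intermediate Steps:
v(c, g) = 3*g
1/(-1937 - 1431) - v(-55, 4*6) = 1/(-1937 - 1431) - 3*4*6 = 1/(-3368) - 3*24 = -1/3368 - 1*72 = -1/3368 - 72 = -242497/3368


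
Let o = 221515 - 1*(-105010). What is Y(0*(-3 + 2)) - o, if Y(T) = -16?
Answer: -326541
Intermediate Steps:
o = 326525 (o = 221515 + 105010 = 326525)
Y(0*(-3 + 2)) - o = -16 - 1*326525 = -16 - 326525 = -326541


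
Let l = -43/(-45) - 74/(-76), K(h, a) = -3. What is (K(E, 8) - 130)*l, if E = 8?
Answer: -23093/90 ≈ -256.59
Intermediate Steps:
l = 3299/1710 (l = -43*(-1/45) - 74*(-1/76) = 43/45 + 37/38 = 3299/1710 ≈ 1.9292)
(K(E, 8) - 130)*l = (-3 - 130)*(3299/1710) = -133*3299/1710 = -23093/90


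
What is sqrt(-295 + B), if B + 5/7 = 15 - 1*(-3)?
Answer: 18*I*sqrt(42)/7 ≈ 16.665*I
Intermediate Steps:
B = 121/7 (B = -5/7 + (15 - 1*(-3)) = -5/7 + (15 + 3) = -5/7 + 18 = 121/7 ≈ 17.286)
sqrt(-295 + B) = sqrt(-295 + 121/7) = sqrt(-1944/7) = 18*I*sqrt(42)/7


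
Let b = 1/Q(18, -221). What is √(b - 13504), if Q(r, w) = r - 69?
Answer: I*√35123955/51 ≈ 116.21*I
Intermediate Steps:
Q(r, w) = -69 + r
b = -1/51 (b = 1/(-69 + 18) = 1/(-51) = -1/51 ≈ -0.019608)
√(b - 13504) = √(-1/51 - 13504) = √(-688705/51) = I*√35123955/51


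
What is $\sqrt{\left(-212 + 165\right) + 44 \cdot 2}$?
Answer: $\sqrt{41} \approx 6.4031$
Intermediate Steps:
$\sqrt{\left(-212 + 165\right) + 44 \cdot 2} = \sqrt{-47 + 88} = \sqrt{41}$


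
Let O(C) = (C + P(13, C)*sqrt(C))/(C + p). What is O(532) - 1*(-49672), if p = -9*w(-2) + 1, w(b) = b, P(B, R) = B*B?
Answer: 1440516/29 + 338*sqrt(133)/551 ≈ 49680.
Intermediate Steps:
P(B, R) = B**2
p = 19 (p = -9*(-2) + 1 = 18 + 1 = 19)
O(C) = (C + 169*sqrt(C))/(19 + C) (O(C) = (C + 13**2*sqrt(C))/(C + 19) = (C + 169*sqrt(C))/(19 + C))
O(532) - 1*(-49672) = (532 + 169*sqrt(532))/(19 + 532) - 1*(-49672) = (532 + 169*(2*sqrt(133)))/551 + 49672 = (532 + 338*sqrt(133))/551 + 49672 = (28/29 + 338*sqrt(133)/551) + 49672 = 1440516/29 + 338*sqrt(133)/551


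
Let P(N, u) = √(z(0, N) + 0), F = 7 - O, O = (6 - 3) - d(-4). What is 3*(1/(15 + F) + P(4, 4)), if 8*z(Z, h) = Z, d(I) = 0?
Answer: 3/19 ≈ 0.15789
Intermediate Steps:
O = 3 (O = (6 - 3) - 1*0 = 3 + 0 = 3)
z(Z, h) = Z/8
F = 4 (F = 7 - 1*3 = 7 - 3 = 4)
P(N, u) = 0 (P(N, u) = √((⅛)*0 + 0) = √(0 + 0) = √0 = 0)
3*(1/(15 + F) + P(4, 4)) = 3*(1/(15 + 4) + 0) = 3*(1/19 + 0) = 3*(1/19) = 3/19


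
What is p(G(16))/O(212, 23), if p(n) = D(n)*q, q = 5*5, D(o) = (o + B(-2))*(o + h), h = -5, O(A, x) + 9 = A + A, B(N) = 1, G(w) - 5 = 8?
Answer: 560/83 ≈ 6.7470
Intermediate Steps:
G(w) = 13 (G(w) = 5 + 8 = 13)
O(A, x) = -9 + 2*A (O(A, x) = -9 + (A + A) = -9 + 2*A)
D(o) = (1 + o)*(-5 + o) (D(o) = (o + 1)*(o - 5) = (1 + o)*(-5 + o))
q = 25
p(n) = -125 - 100*n + 25*n**2 (p(n) = (-5 + n**2 - 4*n)*25 = -125 - 100*n + 25*n**2)
p(G(16))/O(212, 23) = (-125 - 100*13 + 25*13**2)/(-9 + 2*212) = (-125 - 1300 + 25*169)/(-9 + 424) = (-125 - 1300 + 4225)/415 = 2800*(1/415) = 560/83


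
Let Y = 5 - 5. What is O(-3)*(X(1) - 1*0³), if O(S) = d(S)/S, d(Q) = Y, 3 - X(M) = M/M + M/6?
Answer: 0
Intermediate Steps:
X(M) = 2 - M/6 (X(M) = 3 - (M/M + M/6) = 3 - (1 + M*(⅙)) = 3 - (1 + M/6) = 3 + (-1 - M/6) = 2 - M/6)
Y = 0
d(Q) = 0
O(S) = 0 (O(S) = 0/S = 0)
O(-3)*(X(1) - 1*0³) = 0*((2 - ⅙*1) - 1*0³) = 0*((2 - ⅙) - 1*0) = 0*(11/6 + 0) = 0*(11/6) = 0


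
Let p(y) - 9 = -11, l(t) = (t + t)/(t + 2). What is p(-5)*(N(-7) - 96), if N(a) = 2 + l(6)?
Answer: 185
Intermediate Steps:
l(t) = 2*t/(2 + t) (l(t) = (2*t)/(2 + t) = 2*t/(2 + t))
N(a) = 7/2 (N(a) = 2 + 2*6/(2 + 6) = 2 + 2*6/8 = 2 + 2*6*(⅛) = 2 + 3/2 = 7/2)
p(y) = -2 (p(y) = 9 - 11 = -2)
p(-5)*(N(-7) - 96) = -2*(7/2 - 96) = -2*(-185/2) = 185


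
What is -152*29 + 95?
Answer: -4313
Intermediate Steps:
-152*29 + 95 = -4408 + 95 = -4313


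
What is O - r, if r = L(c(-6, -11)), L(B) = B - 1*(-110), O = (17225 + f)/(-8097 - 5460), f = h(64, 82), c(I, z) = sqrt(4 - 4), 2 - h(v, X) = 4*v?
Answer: -502747/4519 ≈ -111.25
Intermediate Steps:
h(v, X) = 2 - 4*v
c(I, z) = 0 (c(I, z) = sqrt(0) = 0)
f = -254 (f = 2 - 4*64 = 2 - 256 = -254)
O = -5657/4519 (O = (17225 - 254)/(-8097 - 5460) = 16971/(-13557) = 16971*(-1/13557) = -5657/4519 ≈ -1.2518)
L(B) = 110 + B (L(B) = B + 110 = 110 + B)
r = 110 (r = 110 + 0 = 110)
O - r = -5657/4519 - 1*110 = -5657/4519 - 110 = -502747/4519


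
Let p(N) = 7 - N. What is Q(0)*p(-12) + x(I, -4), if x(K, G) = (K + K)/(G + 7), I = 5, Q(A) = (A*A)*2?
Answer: 10/3 ≈ 3.3333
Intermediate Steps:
Q(A) = 2*A² (Q(A) = A²*2 = 2*A²)
x(K, G) = 2*K/(7 + G) (x(K, G) = (2*K)/(7 + G) = 2*K/(7 + G))
Q(0)*p(-12) + x(I, -4) = (2*0²)*(7 - 1*(-12)) + 2*5/(7 - 4) = (2*0)*(7 + 12) + 2*5/3 = 0*19 + 2*5*(⅓) = 0 + 10/3 = 10/3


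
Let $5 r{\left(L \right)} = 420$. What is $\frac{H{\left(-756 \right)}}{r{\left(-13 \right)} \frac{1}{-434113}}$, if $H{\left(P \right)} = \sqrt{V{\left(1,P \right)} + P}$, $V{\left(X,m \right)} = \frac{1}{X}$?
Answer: $- \frac{434113 i \sqrt{755}}{84} \approx - 1.42 \cdot 10^{5} i$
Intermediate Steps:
$r{\left(L \right)} = 84$ ($r{\left(L \right)} = \frac{1}{5} \cdot 420 = 84$)
$H{\left(P \right)} = \sqrt{1 + P}$ ($H{\left(P \right)} = \sqrt{1^{-1} + P} = \sqrt{1 + P}$)
$\frac{H{\left(-756 \right)}}{r{\left(-13 \right)} \frac{1}{-434113}} = \frac{\sqrt{1 - 756}}{84 \frac{1}{-434113}} = \frac{\sqrt{-755}}{84 \left(- \frac{1}{434113}\right)} = \frac{i \sqrt{755}}{- \frac{84}{434113}} = i \sqrt{755} \left(- \frac{434113}{84}\right) = - \frac{434113 i \sqrt{755}}{84}$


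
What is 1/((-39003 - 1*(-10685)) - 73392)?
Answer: -1/101710 ≈ -9.8319e-6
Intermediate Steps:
1/((-39003 - 1*(-10685)) - 73392) = 1/((-39003 + 10685) - 73392) = 1/(-28318 - 73392) = 1/(-101710) = -1/101710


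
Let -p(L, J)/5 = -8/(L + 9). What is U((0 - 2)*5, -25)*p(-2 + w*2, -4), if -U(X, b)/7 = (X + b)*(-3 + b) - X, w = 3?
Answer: -277200/13 ≈ -21323.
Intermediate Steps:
U(X, b) = 7*X - 7*(-3 + b)*(X + b) (U(X, b) = -7*((X + b)*(-3 + b) - X) = -7*((-3 + b)*(X + b) - X) = -7*(-X + (-3 + b)*(X + b)) = 7*X - 7*(-3 + b)*(X + b))
p(L, J) = 40/(9 + L) (p(L, J) = -(-40)/(L + 9) = -(-40)/(9 + L) = 40/(9 + L))
U((0 - 2)*5, -25)*p(-2 + w*2, -4) = (-7*(-25)**2 + 21*(-25) + 28*((0 - 2)*5) - 7*(0 - 2)*5*(-25))*(40/(9 + (-2 + 3*2))) = (-7*625 - 525 + 28*(-2*5) - 7*(-2*5)*(-25))*(40/(9 + (-2 + 6))) = (-4375 - 525 + 28*(-10) - 7*(-10)*(-25))*(40/(9 + 4)) = (-4375 - 525 - 280 - 1750)*(40/13) = -277200/13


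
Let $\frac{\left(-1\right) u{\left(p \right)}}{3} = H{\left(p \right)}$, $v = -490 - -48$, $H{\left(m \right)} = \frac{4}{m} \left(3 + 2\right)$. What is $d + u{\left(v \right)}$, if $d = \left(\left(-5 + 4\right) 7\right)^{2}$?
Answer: $\frac{10859}{221} \approx 49.136$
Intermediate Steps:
$H{\left(m \right)} = \frac{20}{m}$ ($H{\left(m \right)} = \frac{4}{m} 5 = \frac{20}{m}$)
$v = -442$ ($v = -490 + 48 = -442$)
$u{\left(p \right)} = - \frac{60}{p}$ ($u{\left(p \right)} = - 3 \frac{20}{p} = - \frac{60}{p}$)
$d = 49$ ($d = \left(\left(-1\right) 7\right)^{2} = \left(-7\right)^{2} = 49$)
$d + u{\left(v \right)} = 49 - \frac{60}{-442} = 49 - - \frac{30}{221} = 49 + \frac{30}{221} = \frac{10859}{221}$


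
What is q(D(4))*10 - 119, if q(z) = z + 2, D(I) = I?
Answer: -59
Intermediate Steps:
q(z) = 2 + z
q(D(4))*10 - 119 = (2 + 4)*10 - 119 = 6*10 - 119 = 60 - 119 = -59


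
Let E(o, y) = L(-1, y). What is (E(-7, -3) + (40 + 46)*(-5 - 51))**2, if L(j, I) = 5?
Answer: 23145721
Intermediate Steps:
E(o, y) = 5
(E(-7, -3) + (40 + 46)*(-5 - 51))**2 = (5 + (40 + 46)*(-5 - 51))**2 = (5 + 86*(-56))**2 = (5 - 4816)**2 = (-4811)**2 = 23145721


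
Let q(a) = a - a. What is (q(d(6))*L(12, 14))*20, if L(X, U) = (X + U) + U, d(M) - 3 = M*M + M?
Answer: 0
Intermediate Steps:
d(M) = 3 + M + M**2 (d(M) = 3 + (M*M + M) = 3 + (M**2 + M) = 3 + (M + M**2) = 3 + M + M**2)
q(a) = 0
L(X, U) = X + 2*U (L(X, U) = (U + X) + U = X + 2*U)
(q(d(6))*L(12, 14))*20 = (0*(12 + 2*14))*20 = (0*(12 + 28))*20 = (0*40)*20 = 0*20 = 0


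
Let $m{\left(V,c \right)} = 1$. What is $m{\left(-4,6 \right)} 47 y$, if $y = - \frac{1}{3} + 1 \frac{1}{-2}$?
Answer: $- \frac{235}{6} \approx -39.167$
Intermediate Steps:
$y = - \frac{5}{6}$ ($y = \left(-1\right) \frac{1}{3} + 1 \left(- \frac{1}{2}\right) = - \frac{1}{3} - \frac{1}{2} = - \frac{5}{6} \approx -0.83333$)
$m{\left(-4,6 \right)} 47 y = 1 \cdot 47 \left(- \frac{5}{6}\right) = 47 \left(- \frac{5}{6}\right) = - \frac{235}{6}$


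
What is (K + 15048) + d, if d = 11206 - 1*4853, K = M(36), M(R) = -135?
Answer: 21266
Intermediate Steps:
K = -135
d = 6353 (d = 11206 - 4853 = 6353)
(K + 15048) + d = (-135 + 15048) + 6353 = 14913 + 6353 = 21266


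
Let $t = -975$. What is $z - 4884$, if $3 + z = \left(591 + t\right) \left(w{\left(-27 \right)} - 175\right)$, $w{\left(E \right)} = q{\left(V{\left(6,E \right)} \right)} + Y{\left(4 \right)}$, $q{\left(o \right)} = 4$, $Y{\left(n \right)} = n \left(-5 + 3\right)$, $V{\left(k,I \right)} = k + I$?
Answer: $63849$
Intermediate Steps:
$V{\left(k,I \right)} = I + k$
$Y{\left(n \right)} = - 2 n$ ($Y{\left(n \right)} = n \left(-2\right) = - 2 n$)
$w{\left(E \right)} = -4$ ($w{\left(E \right)} = 4 - 8 = -4$)
$z = 68733$ ($z = -3 + \left(591 - 975\right) \left(-4 - 175\right) = -3 - -68736 = -3 + 68736 = 68733$)
$z - 4884 = 68733 - 4884 = 63849$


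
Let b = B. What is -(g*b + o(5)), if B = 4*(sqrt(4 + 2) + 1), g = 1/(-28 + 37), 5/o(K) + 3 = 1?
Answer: 37/18 - 4*sqrt(6)/9 ≈ 0.96689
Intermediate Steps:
o(K) = -5/2 (o(K) = 5/(-3 + 1) = 5/(-2) = 5*(-1/2) = -5/2)
g = 1/9 ≈ 0.11111
B = 4 + 4*sqrt(6) (B = 4*(sqrt(6) + 1) = 4*(1 + sqrt(6)) = 4 + 4*sqrt(6) ≈ 13.798)
b = 4 + 4*sqrt(6) ≈ 13.798
-(g*b + o(5)) = -((4 + 4*sqrt(6))/9 - 5/2) = -((4/9 + 4*sqrt(6)/9) - 5/2) = -(-37/18 + 4*sqrt(6)/9) = 37/18 - 4*sqrt(6)/9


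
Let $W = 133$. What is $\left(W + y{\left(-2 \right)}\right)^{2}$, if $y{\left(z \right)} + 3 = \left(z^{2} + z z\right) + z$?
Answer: $18496$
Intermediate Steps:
$y{\left(z \right)} = -3 + z + 2 z^{2}$ ($y{\left(z \right)} = -3 + \left(\left(z^{2} + z z\right) + z\right) = -3 + \left(\left(z^{2} + z^{2}\right) + z\right) = -3 + \left(2 z^{2} + z\right) = -3 + \left(z + 2 z^{2}\right) = -3 + z + 2 z^{2}$)
$\left(W + y{\left(-2 \right)}\right)^{2} = \left(133 - \left(5 - 8\right)\right)^{2} = \left(133 - -3\right)^{2} = \left(133 + 3\right)^{2} = 136^{2} = 18496$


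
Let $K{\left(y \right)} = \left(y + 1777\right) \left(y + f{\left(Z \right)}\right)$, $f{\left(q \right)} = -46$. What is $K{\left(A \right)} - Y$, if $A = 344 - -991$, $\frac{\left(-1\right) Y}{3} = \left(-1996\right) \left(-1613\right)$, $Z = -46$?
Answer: $13670012$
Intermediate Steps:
$Y = -9658644$ ($Y = - 3 \left(\left(-1996\right) \left(-1613\right)\right) = \left(-3\right) 3219548 = -9658644$)
$A = 1335$ ($A = 344 + 991 = 1335$)
$K{\left(y \right)} = \left(-46 + y\right) \left(1777 + y\right)$ ($K{\left(y \right)} = \left(y + 1777\right) \left(y - 46\right) = \left(1777 + y\right) \left(-46 + y\right) = \left(-46 + y\right) \left(1777 + y\right)$)
$K{\left(A \right)} - Y = \left(-81742 + 1335^{2} + 1731 \cdot 1335\right) - -9658644 = \left(-81742 + 1782225 + 2310885\right) + 9658644 = 4011368 + 9658644 = 13670012$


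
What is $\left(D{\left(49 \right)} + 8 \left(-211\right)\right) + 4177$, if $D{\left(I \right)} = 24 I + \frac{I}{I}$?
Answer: $3666$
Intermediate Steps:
$D{\left(I \right)} = 1 + 24 I$ ($D{\left(I \right)} = 24 I + 1 = 1 + 24 I$)
$\left(D{\left(49 \right)} + 8 \left(-211\right)\right) + 4177 = \left(\left(1 + 24 \cdot 49\right) + 8 \left(-211\right)\right) + 4177 = \left(\left(1 + 1176\right) - 1688\right) + 4177 = \left(1177 - 1688\right) + 4177 = -511 + 4177 = 3666$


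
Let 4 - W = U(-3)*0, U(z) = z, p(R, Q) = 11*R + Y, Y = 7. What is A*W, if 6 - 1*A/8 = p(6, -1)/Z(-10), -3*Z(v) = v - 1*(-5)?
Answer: -6048/5 ≈ -1209.6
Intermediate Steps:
p(R, Q) = 7 + 11*R (p(R, Q) = 11*R + 7 = 7 + 11*R)
Z(v) = -5/3 - v/3 (Z(v) = -(v - 1*(-5))/3 = -(v + 5)/3 = -(5 + v)/3 = -5/3 - v/3)
W = 4 (W = 4 - (-3)*0 = 4 - 1*0 = 4 + 0 = 4)
A = -1512/5 (A = 48 - 8*(7 + 11*6)/(-5/3 - 1/3*(-10)) = 48 - 8*(7 + 66)/(-5/3 + 10/3) = 48 - 584/5/3 = 48 - 584*3/5 = 48 - 8*219/5 = 48 - 1752/5 = -1512/5 ≈ -302.40)
A*W = -1512/5*4 = -6048/5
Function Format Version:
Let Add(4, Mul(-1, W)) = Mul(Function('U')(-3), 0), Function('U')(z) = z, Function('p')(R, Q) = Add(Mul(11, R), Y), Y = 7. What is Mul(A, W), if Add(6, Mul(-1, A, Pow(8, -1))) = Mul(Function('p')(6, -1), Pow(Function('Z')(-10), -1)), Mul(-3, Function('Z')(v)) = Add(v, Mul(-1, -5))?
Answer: Rational(-6048, 5) ≈ -1209.6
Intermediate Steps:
Function('p')(R, Q) = Add(7, Mul(11, R)) (Function('p')(R, Q) = Add(Mul(11, R), 7) = Add(7, Mul(11, R)))
Function('Z')(v) = Add(Rational(-5, 3), Mul(Rational(-1, 3), v)) (Function('Z')(v) = Mul(Rational(-1, 3), Add(v, Mul(-1, -5))) = Mul(Rational(-1, 3), Add(v, 5)) = Mul(Rational(-1, 3), Add(5, v)) = Add(Rational(-5, 3), Mul(Rational(-1, 3), v)))
W = 4 (W = Add(4, Mul(-1, Mul(-3, 0))) = Add(4, Mul(-1, 0)) = Add(4, 0) = 4)
A = Rational(-1512, 5) (A = Add(48, Mul(-8, Mul(Add(7, Mul(11, 6)), Pow(Add(Rational(-5, 3), Mul(Rational(-1, 3), -10)), -1)))) = Add(48, Mul(-8, Mul(Add(7, 66), Pow(Add(Rational(-5, 3), Rational(10, 3)), -1)))) = Add(48, Mul(-8, Mul(73, Pow(Rational(5, 3), -1)))) = Add(48, Mul(-8, Mul(73, Rational(3, 5)))) = Add(48, Mul(-8, Rational(219, 5))) = Add(48, Rational(-1752, 5)) = Rational(-1512, 5) ≈ -302.40)
Mul(A, W) = Mul(Rational(-1512, 5), 4) = Rational(-6048, 5)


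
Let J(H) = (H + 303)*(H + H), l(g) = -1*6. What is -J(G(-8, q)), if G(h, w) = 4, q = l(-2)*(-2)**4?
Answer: -2456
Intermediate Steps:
l(g) = -6
q = -96 (q = -6*(-2)**4 = -6*16 = -96)
J(H) = 2*H*(303 + H) (J(H) = (303 + H)*(2*H) = 2*H*(303 + H))
-J(G(-8, q)) = -2*4*(303 + 4) = -2*4*307 = -1*2456 = -2456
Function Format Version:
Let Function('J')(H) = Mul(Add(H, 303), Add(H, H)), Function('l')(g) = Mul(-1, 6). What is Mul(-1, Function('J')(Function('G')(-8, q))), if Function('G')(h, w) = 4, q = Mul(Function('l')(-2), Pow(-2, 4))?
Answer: -2456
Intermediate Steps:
Function('l')(g) = -6
q = -96 (q = Mul(-6, Pow(-2, 4)) = Mul(-6, 16) = -96)
Function('J')(H) = Mul(2, H, Add(303, H)) (Function('J')(H) = Mul(Add(303, H), Mul(2, H)) = Mul(2, H, Add(303, H)))
Mul(-1, Function('J')(Function('G')(-8, q))) = Mul(-1, Mul(2, 4, Add(303, 4))) = Mul(-1, Mul(2, 4, 307)) = Mul(-1, 2456) = -2456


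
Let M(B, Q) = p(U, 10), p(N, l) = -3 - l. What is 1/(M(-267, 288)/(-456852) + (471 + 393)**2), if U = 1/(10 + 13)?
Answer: 456852/341038190605 ≈ 1.3396e-6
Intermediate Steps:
U = 1/23 ≈ 0.043478
M(B, Q) = -13 (M(B, Q) = -3 - 1*10 = -3 - 10 = -13)
1/(M(-267, 288)/(-456852) + (471 + 393)**2) = 1/(-13/(-456852) + (471 + 393)**2) = 1/(-13*(-1/456852) + 864**2) = 1/(13/456852 + 746496) = 1/(341038190605/456852) = 456852/341038190605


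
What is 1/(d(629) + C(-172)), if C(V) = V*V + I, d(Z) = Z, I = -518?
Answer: 1/29695 ≈ 3.3676e-5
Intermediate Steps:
C(V) = -518 + V**2 (C(V) = V*V - 518 = V**2 - 518 = -518 + V**2)
1/(d(629) + C(-172)) = 1/(629 + (-518 + (-172)**2)) = 1/(629 + (-518 + 29584)) = 1/(629 + 29066) = 1/29695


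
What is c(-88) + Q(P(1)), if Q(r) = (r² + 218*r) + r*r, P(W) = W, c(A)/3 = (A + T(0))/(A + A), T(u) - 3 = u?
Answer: 38975/176 ≈ 221.45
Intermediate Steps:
T(u) = 3 + u
c(A) = 3*(3 + A)/(2*A) (c(A) = 3*((A + (3 + 0))/(A + A)) = 3*((A + 3)/((2*A))) = 3*((3 + A)*(1/(2*A))) = 3*((3 + A)/(2*A)) = 3*(3 + A)/(2*A))
Q(r) = 2*r² + 218*r (Q(r) = (r² + 218*r) + r² = 2*r² + 218*r)
c(-88) + Q(P(1)) = (3/2)*(3 - 88)/(-88) + 2*1*(109 + 1) = (3/2)*(-1/88)*(-85) + 2*1*110 = 255/176 + 220 = 38975/176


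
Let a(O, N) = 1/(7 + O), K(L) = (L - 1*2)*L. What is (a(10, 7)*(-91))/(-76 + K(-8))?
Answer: -91/68 ≈ -1.3382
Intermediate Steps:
K(L) = L*(-2 + L) (K(L) = (L - 2)*L = (-2 + L)*L = L*(-2 + L))
(a(10, 7)*(-91))/(-76 + K(-8)) = (-91/(7 + 10))/(-76 - 8*(-2 - 8)) = (-91/17)/(-76 - 8*(-10)) = ((1/17)*(-91))/(-76 + 80) = -91/17/4 = -91/17*1/4 = -91/68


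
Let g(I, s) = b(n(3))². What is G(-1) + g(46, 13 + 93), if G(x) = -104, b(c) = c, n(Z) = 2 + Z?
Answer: -79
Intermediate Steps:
g(I, s) = 25 (g(I, s) = (2 + 3)² = 5² = 25)
G(-1) + g(46, 13 + 93) = -104 + 25 = -79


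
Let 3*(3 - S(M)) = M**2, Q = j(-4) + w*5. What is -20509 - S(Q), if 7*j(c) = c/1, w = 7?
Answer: -2957183/147 ≈ -20117.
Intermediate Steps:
j(c) = c/7 (j(c) = (c/1)/7 = (c*1)/7 = c/7)
Q = 241/7 (Q = (1/7)*(-4) + 7*5 = -4/7 + 35 = 241/7 ≈ 34.429)
S(M) = 3 - M**2/3
-20509 - S(Q) = -20509 - (3 - (241/7)**2/3) = -20509 - (3 - 1/3*58081/49) = -20509 - (3 - 58081/147) = -20509 - 1*(-57640/147) = -20509 + 57640/147 = -2957183/147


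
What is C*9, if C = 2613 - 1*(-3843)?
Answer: 58104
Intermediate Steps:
C = 6456 (C = 2613 + 3843 = 6456)
C*9 = 6456*9 = 58104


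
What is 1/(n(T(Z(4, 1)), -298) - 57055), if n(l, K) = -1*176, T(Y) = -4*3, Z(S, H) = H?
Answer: -1/57231 ≈ -1.7473e-5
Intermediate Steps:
T(Y) = -12
n(l, K) = -176
1/(n(T(Z(4, 1)), -298) - 57055) = 1/(-176 - 57055) = 1/(-57231) = -1/57231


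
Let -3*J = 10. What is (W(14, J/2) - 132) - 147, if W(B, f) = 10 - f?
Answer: -802/3 ≈ -267.33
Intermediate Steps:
J = -10/3 (J = -⅓*10 = -10/3 ≈ -3.3333)
(W(14, J/2) - 132) - 147 = ((10 - (-10)/(3*2)) - 132) - 147 = ((10 - 1*(-5/3)) - 132) - 147 = ((10 + 5/3) - 132) - 147 = (35/3 - 132) - 147 = -361/3 - 147 = -802/3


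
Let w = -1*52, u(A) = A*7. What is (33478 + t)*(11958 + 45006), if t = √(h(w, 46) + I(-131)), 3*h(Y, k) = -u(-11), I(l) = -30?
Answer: 1907040792 + 18988*I*√39 ≈ 1.907e+9 + 1.1858e+5*I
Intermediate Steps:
u(A) = 7*A
w = -52
h(Y, k) = 77/3 (h(Y, k) = (-7*(-11))/3 = (-1*(-77))/3 = (⅓)*77 = 77/3)
t = I*√39/3 (t = √(77/3 - 30) = √(-13/3) = I*√39/3 ≈ 2.0817*I)
(33478 + t)*(11958 + 45006) = (33478 + I*√39/3)*(11958 + 45006) = (33478 + I*√39/3)*56964 = 1907040792 + 18988*I*√39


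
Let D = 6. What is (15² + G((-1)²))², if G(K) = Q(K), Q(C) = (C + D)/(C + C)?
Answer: 208849/4 ≈ 52212.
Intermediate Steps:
Q(C) = (6 + C)/(2*C) (Q(C) = (C + 6)/(C + C) = (6 + C)/((2*C)) = (6 + C)*(1/(2*C)) = (6 + C)/(2*C))
G(K) = (6 + K)/(2*K)
(15² + G((-1)²))² = (15² + (6 + (-1)²)/(2*((-1)²)))² = (225 + (½)*(6 + 1)/1)² = (225 + (½)*1*7)² = (225 + 7/2)² = (457/2)² = 208849/4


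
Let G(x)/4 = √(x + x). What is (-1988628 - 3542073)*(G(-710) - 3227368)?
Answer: 17849607424968 - 44245608*I*√355 ≈ 1.785e+13 - 8.3365e+8*I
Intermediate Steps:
G(x) = 4*√2*√x (G(x) = 4*√(x + x) = 4*√(2*x) = 4*(√2*√x) = 4*√2*√x)
(-1988628 - 3542073)*(G(-710) - 3227368) = (-1988628 - 3542073)*(4*√2*√(-710) - 3227368) = -5530701*(4*√2*(I*√710) - 3227368) = -5530701*(8*I*√355 - 3227368) = -5530701*(-3227368 + 8*I*√355) = 17849607424968 - 44245608*I*√355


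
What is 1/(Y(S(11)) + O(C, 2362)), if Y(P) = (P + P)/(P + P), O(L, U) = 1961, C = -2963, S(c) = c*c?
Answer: 1/1962 ≈ 0.00050968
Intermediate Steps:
S(c) = c**2
Y(P) = 1 (Y(P) = (2*P)/((2*P)) = (2*P)*(1/(2*P)) = 1)
1/(Y(S(11)) + O(C, 2362)) = 1/(1 + 1961) = 1/1962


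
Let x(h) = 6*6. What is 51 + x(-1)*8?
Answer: 339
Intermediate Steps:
x(h) = 36
51 + x(-1)*8 = 51 + 36*8 = 51 + 288 = 339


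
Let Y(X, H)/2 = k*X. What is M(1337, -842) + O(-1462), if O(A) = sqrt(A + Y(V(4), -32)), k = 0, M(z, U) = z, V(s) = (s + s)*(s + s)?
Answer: 1337 + I*sqrt(1462) ≈ 1337.0 + 38.236*I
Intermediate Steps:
V(s) = 4*s**2 (V(s) = (2*s)*(2*s) = 4*s**2)
Y(X, H) = 0 (Y(X, H) = 2*(0*X) = 2*0 = 0)
O(A) = sqrt(A) (O(A) = sqrt(A + 0) = sqrt(A))
M(1337, -842) + O(-1462) = 1337 + sqrt(-1462) = 1337 + I*sqrt(1462)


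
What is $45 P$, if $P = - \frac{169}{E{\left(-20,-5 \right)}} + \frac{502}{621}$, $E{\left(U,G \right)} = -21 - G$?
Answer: $\frac{564905}{1104} \approx 511.69$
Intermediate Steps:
$P = \frac{112981}{9936}$ ($P = - \frac{169}{-21 - -5} + \frac{502}{621} = - \frac{169}{-21 + 5} + 502 \cdot \frac{1}{621} = - \frac{169}{-16} + \frac{502}{621} = \left(-169\right) \left(- \frac{1}{16}\right) + \frac{502}{621} = \frac{169}{16} + \frac{502}{621} = \frac{112981}{9936} \approx 11.371$)
$45 P = 45 \cdot \frac{112981}{9936} = \frac{564905}{1104}$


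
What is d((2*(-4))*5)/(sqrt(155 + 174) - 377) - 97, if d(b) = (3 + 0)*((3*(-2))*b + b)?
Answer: -69904/709 - 3*sqrt(329)/709 ≈ -98.672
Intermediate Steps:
d(b) = -15*b (d(b) = 3*(-6*b + b) = 3*(-5*b) = -15*b)
d((2*(-4))*5)/(sqrt(155 + 174) - 377) - 97 = (-15*2*(-4)*5)/(sqrt(155 + 174) - 377) - 97 = (-(-120)*5)/(sqrt(329) - 377) - 97 = (-15*(-40))/(-377 + sqrt(329)) - 97 = 600/(-377 + sqrt(329)) - 97 = -97 + 600/(-377 + sqrt(329))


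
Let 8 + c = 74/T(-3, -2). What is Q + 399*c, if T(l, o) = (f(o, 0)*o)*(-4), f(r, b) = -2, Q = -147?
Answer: -41475/8 ≈ -5184.4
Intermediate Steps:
T(l, o) = 8*o (T(l, o) = -2*o*(-4) = 8*o)
c = -101/8 (c = -8 + 74/((8*(-2))) = -8 + 74/(-16) = -8 + 74*(-1/16) = -8 - 37/8 = -101/8 ≈ -12.625)
Q + 399*c = -147 + 399*(-101/8) = -147 - 40299/8 = -41475/8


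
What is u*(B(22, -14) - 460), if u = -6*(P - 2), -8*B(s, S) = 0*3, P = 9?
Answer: 19320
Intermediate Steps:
B(s, S) = 0 (B(s, S) = -0*3 = -⅛*0 = 0)
u = -42 (u = -6*(9 - 2) = -6*7 = -42)
u*(B(22, -14) - 460) = -42*(0 - 460) = -42*(-460) = 19320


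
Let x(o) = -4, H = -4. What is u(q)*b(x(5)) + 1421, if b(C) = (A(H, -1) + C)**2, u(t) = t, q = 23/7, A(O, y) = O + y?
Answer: 11810/7 ≈ 1687.1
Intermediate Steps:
q = 23/7 (q = 23*(1/7) = 23/7 ≈ 3.2857)
b(C) = (-5 + C)**2 (b(C) = ((-4 - 1) + C)**2 = (-5 + C)**2)
u(q)*b(x(5)) + 1421 = 23*(-5 - 4)**2/7 + 1421 = (23/7)*(-9)**2 + 1421 = (23/7)*81 + 1421 = 1863/7 + 1421 = 11810/7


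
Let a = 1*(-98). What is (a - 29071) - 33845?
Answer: -63014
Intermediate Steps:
a = -98
(a - 29071) - 33845 = (-98 - 29071) - 33845 = -29169 - 33845 = -63014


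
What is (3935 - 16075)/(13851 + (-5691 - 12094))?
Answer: 6070/1967 ≈ 3.0859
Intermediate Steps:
(3935 - 16075)/(13851 + (-5691 - 12094)) = -12140/(13851 - 17785) = -12140/(-3934) = -12140*(-1/3934) = 6070/1967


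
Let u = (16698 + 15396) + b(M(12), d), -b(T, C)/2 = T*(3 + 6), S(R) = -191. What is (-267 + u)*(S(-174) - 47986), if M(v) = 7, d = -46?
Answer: -1527259077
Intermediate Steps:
b(T, C) = -18*T (b(T, C) = -2*T*(3 + 6) = -2*T*9 = -18*T)
u = 31968 (u = (16698 + 15396) - 18*7 = 32094 - 126 = 31968)
(-267 + u)*(S(-174) - 47986) = (-267 + 31968)*(-191 - 47986) = 31701*(-48177) = -1527259077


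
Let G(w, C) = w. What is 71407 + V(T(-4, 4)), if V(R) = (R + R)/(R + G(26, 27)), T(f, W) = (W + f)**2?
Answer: 71407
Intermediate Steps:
V(R) = 2*R/(26 + R) (V(R) = (R + R)/(R + 26) = (2*R)/(26 + R) = 2*R/(26 + R))
71407 + V(T(-4, 4)) = 71407 + 2*(4 - 4)**2/(26 + (4 - 4)**2) = 71407 + 2*0**2/(26 + 0**2) = 71407 + 2*0/(26 + 0) = 71407 + 2*0/26 = 71407 + 2*0*(1/26) = 71407 + 0 = 71407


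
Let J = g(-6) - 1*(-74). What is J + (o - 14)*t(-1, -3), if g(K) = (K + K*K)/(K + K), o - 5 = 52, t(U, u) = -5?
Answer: -287/2 ≈ -143.50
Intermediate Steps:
o = 57 (o = 5 + 52 = 57)
g(K) = (K + K**2)/(2*K) (g(K) = (K + K**2)/((2*K)) = (K + K**2)*(1/(2*K)) = (K + K**2)/(2*K))
J = 143/2 (J = (1/2 + (1/2)*(-6)) - 1*(-74) = (1/2 - 3) + 74 = -5/2 + 74 = 143/2 ≈ 71.500)
J + (o - 14)*t(-1, -3) = 143/2 + (57 - 14)*(-5) = 143/2 + 43*(-5) = 143/2 - 215 = -287/2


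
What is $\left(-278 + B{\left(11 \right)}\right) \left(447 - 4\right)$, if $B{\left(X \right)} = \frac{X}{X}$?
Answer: $-122711$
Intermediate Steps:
$B{\left(X \right)} = 1$
$\left(-278 + B{\left(11 \right)}\right) \left(447 - 4\right) = \left(-278 + 1\right) \left(447 - 4\right) = \left(-277\right) 443 = -122711$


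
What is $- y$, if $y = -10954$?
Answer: $10954$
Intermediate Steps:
$- y = \left(-1\right) \left(-10954\right) = 10954$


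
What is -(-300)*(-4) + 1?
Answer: -1199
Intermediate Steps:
-(-300)*(-4) + 1 = -50*24 + 1 = -1200 + 1 = -1199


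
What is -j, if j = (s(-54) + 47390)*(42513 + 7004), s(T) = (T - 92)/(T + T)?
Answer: -126720588761/54 ≈ -2.3467e+9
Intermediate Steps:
s(T) = (-92 + T)/(2*T) (s(T) = (-92 + T)/((2*T)) = (-92 + T)*(1/(2*T)) = (-92 + T)/(2*T))
j = 126720588761/54 (j = ((½)*(-92 - 54)/(-54) + 47390)*(42513 + 7004) = ((½)*(-1/54)*(-146) + 47390)*49517 = (73/54 + 47390)*49517 = (2559133/54)*49517 = 126720588761/54 ≈ 2.3467e+9)
-j = -1*126720588761/54 = -126720588761/54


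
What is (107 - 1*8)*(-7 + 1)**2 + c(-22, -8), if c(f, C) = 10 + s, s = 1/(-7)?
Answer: 25017/7 ≈ 3573.9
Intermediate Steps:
s = -1/7 ≈ -0.14286
c(f, C) = 69/7 (c(f, C) = 10 - 1/7 = 69/7)
(107 - 1*8)*(-7 + 1)**2 + c(-22, -8) = (107 - 1*8)*(-7 + 1)**2 + 69/7 = (107 - 8)*(-6)**2 + 69/7 = 99*36 + 69/7 = 3564 + 69/7 = 25017/7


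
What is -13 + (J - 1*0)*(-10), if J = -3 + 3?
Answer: -13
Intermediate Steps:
J = 0
-13 + (J - 1*0)*(-10) = -13 + (0 - 1*0)*(-10) = -13 + (0 + 0)*(-10) = -13 + 0*(-10) = -13 + 0 = -13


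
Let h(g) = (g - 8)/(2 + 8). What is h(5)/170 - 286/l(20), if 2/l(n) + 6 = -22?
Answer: 6806797/1700 ≈ 4004.0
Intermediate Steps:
h(g) = -4/5 + g/10 (h(g) = (-8 + g)/10 = (-8 + g)*(1/10) = -4/5 + g/10)
l(n) = -1/14 (l(n) = 2/(-6 - 22) = 2/(-28) = 2*(-1/28) = -1/14)
h(5)/170 - 286/l(20) = (-4/5 + (1/10)*5)/170 - 286/(-1/14) = (-4/5 + 1/2)*(1/170) - 286*(-14) = -3/10*1/170 + 4004 = -3/1700 + 4004 = 6806797/1700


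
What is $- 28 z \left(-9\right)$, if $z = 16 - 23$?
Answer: $-1764$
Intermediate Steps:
$z = -7$ ($z = 16 - 23 = -7$)
$- 28 z \left(-9\right) = \left(-28\right) \left(-7\right) \left(-9\right) = 196 \left(-9\right) = -1764$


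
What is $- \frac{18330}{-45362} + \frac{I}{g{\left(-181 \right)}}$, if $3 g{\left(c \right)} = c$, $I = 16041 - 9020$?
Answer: $- \frac{476071038}{4105261} \approx -115.97$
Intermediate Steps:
$I = 7021$
$g{\left(c \right)} = \frac{c}{3}$
$- \frac{18330}{-45362} + \frac{I}{g{\left(-181 \right)}} = - \frac{18330}{-45362} + \frac{7021}{\frac{1}{3} \left(-181\right)} = \left(-18330\right) \left(- \frac{1}{45362}\right) + \frac{7021}{- \frac{181}{3}} = \frac{9165}{22681} + 7021 \left(- \frac{3}{181}\right) = \frac{9165}{22681} - \frac{21063}{181} = - \frac{476071038}{4105261}$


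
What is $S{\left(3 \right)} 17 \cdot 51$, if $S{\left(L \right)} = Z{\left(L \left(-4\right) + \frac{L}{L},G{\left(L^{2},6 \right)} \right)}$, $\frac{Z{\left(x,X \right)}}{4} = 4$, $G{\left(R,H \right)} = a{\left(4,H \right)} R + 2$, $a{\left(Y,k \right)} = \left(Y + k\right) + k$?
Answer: $13872$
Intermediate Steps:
$a{\left(Y,k \right)} = Y + 2 k$
$G{\left(R,H \right)} = 2 + R \left(4 + 2 H\right)$ ($G{\left(R,H \right)} = \left(4 + 2 H\right) R + 2 = R \left(4 + 2 H\right) + 2 = 2 + R \left(4 + 2 H\right)$)
$Z{\left(x,X \right)} = 16$ ($Z{\left(x,X \right)} = 4 \cdot 4 = 16$)
$S{\left(L \right)} = 16$
$S{\left(3 \right)} 17 \cdot 51 = 16 \cdot 17 \cdot 51 = 272 \cdot 51 = 13872$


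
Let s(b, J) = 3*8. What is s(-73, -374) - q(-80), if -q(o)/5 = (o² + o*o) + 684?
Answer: 67444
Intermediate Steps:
s(b, J) = 24
q(o) = -3420 - 10*o² (q(o) = -5*((o² + o*o) + 684) = -5*((o² + o²) + 684) = -5*(2*o² + 684) = -5*(684 + 2*o²) = -3420 - 10*o²)
s(-73, -374) - q(-80) = 24 - (-3420 - 10*(-80)²) = 24 - (-3420 - 10*6400) = 24 - (-3420 - 64000) = 24 - 1*(-67420) = 24 + 67420 = 67444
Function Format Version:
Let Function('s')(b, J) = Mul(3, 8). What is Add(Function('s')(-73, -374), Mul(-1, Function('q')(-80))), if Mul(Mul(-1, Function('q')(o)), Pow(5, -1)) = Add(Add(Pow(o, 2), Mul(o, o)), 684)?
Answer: 67444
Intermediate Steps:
Function('s')(b, J) = 24
Function('q')(o) = Add(-3420, Mul(-10, Pow(o, 2))) (Function('q')(o) = Mul(-5, Add(Add(Pow(o, 2), Mul(o, o)), 684)) = Mul(-5, Add(Add(Pow(o, 2), Pow(o, 2)), 684)) = Mul(-5, Add(Mul(2, Pow(o, 2)), 684)) = Mul(-5, Add(684, Mul(2, Pow(o, 2)))) = Add(-3420, Mul(-10, Pow(o, 2))))
Add(Function('s')(-73, -374), Mul(-1, Function('q')(-80))) = Add(24, Mul(-1, Add(-3420, Mul(-10, Pow(-80, 2))))) = Add(24, Mul(-1, Add(-3420, Mul(-10, 6400)))) = Add(24, Mul(-1, Add(-3420, -64000))) = Add(24, Mul(-1, -67420)) = Add(24, 67420) = 67444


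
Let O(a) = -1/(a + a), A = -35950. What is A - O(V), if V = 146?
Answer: -10497399/292 ≈ -35950.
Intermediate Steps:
O(a) = -1/(2*a)
A - O(V) = -35950 - (-1)/(2*146) = -35950 - 1*(-1/292) = -35950 + 1/292 = -10497399/292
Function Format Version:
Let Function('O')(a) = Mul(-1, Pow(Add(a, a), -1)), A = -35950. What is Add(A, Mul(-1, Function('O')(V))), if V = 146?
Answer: Rational(-10497399, 292) ≈ -35950.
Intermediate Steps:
Function('O')(a) = Mul(Rational(-1, 2), Pow(a, -1)) (Function('O')(a) = Mul(-1, Pow(Mul(2, a), -1)) = Mul(-1, Mul(Rational(1, 2), Pow(a, -1))) = Mul(Rational(-1, 2), Pow(a, -1)))
Add(A, Mul(-1, Function('O')(V))) = Add(-35950, Mul(-1, Mul(Rational(-1, 2), Pow(146, -1)))) = Add(-35950, Mul(-1, Mul(Rational(-1, 2), Rational(1, 146)))) = Add(-35950, Mul(-1, Rational(-1, 292))) = Add(-35950, Rational(1, 292)) = Rational(-10497399, 292)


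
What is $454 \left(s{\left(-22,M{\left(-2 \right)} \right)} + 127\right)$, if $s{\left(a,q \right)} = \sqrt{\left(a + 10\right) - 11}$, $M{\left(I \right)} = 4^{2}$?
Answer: $57658 + 454 i \sqrt{23} \approx 57658.0 + 2177.3 i$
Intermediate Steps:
$M{\left(I \right)} = 16$
$s{\left(a,q \right)} = \sqrt{-1 + a}$ ($s{\left(a,q \right)} = \sqrt{\left(10 + a\right) - 11} = \sqrt{-1 + a}$)
$454 \left(s{\left(-22,M{\left(-2 \right)} \right)} + 127\right) = 454 \left(\sqrt{-1 - 22} + 127\right) = 454 \left(\sqrt{-23} + 127\right) = 454 \left(i \sqrt{23} + 127\right) = 454 \left(127 + i \sqrt{23}\right) = 57658 + 454 i \sqrt{23}$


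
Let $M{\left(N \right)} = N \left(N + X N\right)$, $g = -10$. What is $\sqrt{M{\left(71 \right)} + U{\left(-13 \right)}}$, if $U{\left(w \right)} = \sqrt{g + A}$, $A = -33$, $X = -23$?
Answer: $\sqrt{-110902 + i \sqrt{43}} \approx 0.0099 + 333.02 i$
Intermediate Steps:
$U{\left(w \right)} = i \sqrt{43}$ ($U{\left(w \right)} = \sqrt{-10 - 33} = \sqrt{-43} = i \sqrt{43}$)
$M{\left(N \right)} = - 22 N^{2}$ ($M{\left(N \right)} = N \left(N - 23 N\right) = N \left(- 22 N\right) = - 22 N^{2}$)
$\sqrt{M{\left(71 \right)} + U{\left(-13 \right)}} = \sqrt{- 22 \cdot 71^{2} + i \sqrt{43}} = \sqrt{\left(-22\right) 5041 + i \sqrt{43}} = \sqrt{-110902 + i \sqrt{43}}$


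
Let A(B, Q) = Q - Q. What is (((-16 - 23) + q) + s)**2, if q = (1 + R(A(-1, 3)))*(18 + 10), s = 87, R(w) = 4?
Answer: 35344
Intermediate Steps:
A(B, Q) = 0
q = 140 (q = (1 + 4)*(18 + 10) = 5*28 = 140)
(((-16 - 23) + q) + s)**2 = (((-16 - 23) + 140) + 87)**2 = ((-39 + 140) + 87)**2 = (101 + 87)**2 = 188**2 = 35344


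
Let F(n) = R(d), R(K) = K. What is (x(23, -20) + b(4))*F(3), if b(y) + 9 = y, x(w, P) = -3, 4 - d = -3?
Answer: -56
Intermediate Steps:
d = 7 (d = 4 - 1*(-3) = 4 + 3 = 7)
b(y) = -9 + y
F(n) = 7
(x(23, -20) + b(4))*F(3) = (-3 + (-9 + 4))*7 = (-3 - 5)*7 = -8*7 = -56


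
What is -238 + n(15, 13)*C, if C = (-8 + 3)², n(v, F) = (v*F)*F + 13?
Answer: 63462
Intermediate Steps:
n(v, F) = 13 + v*F² (n(v, F) = (F*v)*F + 13 = v*F² + 13 = 13 + v*F²)
C = 25 (C = (-5)² = 25)
-238 + n(15, 13)*C = -238 + (13 + 15*13²)*25 = -238 + (13 + 15*169)*25 = -238 + (13 + 2535)*25 = -238 + 2548*25 = -238 + 63700 = 63462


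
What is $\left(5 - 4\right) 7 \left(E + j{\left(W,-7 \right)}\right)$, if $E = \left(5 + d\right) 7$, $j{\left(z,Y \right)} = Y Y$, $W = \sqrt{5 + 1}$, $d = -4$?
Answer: $392$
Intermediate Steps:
$W = \sqrt{6} \approx 2.4495$
$j{\left(z,Y \right)} = Y^{2}$
$E = 7$ ($E = \left(5 - 4\right) 7 = 1 \cdot 7 = 7$)
$\left(5 - 4\right) 7 \left(E + j{\left(W,-7 \right)}\right) = \left(5 - 4\right) 7 \left(7 + \left(-7\right)^{2}\right) = 1 \cdot 7 \left(7 + 49\right) = 7 \cdot 56 = 392$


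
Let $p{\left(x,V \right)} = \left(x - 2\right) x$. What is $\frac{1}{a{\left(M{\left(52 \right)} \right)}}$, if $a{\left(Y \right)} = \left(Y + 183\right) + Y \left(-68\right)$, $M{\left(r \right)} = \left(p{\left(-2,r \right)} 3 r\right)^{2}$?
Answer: $- \frac{1}{104352585} \approx -9.5829 \cdot 10^{-9}$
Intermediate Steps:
$p{\left(x,V \right)} = x \left(-2 + x\right)$ ($p{\left(x,V \right)} = \left(x - 2\right) x = \left(-2 + x\right) x = x \left(-2 + x\right)$)
$M{\left(r \right)} = 576 r^{2}$ ($M{\left(r \right)} = \left(- 2 \left(-2 - 2\right) 3 r\right)^{2} = \left(\left(-2\right) \left(-4\right) 3 r\right)^{2} = \left(8 \cdot 3 r\right)^{2} = \left(24 r\right)^{2} = 576 r^{2}$)
$a{\left(Y \right)} = 183 - 67 Y$ ($a{\left(Y \right)} = \left(183 + Y\right) - 68 Y = 183 - 67 Y$)
$\frac{1}{a{\left(M{\left(52 \right)} \right)}} = \frac{1}{183 - 67 \cdot 576 \cdot 52^{2}} = \frac{1}{183 - 67 \cdot 576 \cdot 2704} = \frac{1}{183 - 104352768} = \frac{1}{-104352585} = - \frac{1}{104352585}$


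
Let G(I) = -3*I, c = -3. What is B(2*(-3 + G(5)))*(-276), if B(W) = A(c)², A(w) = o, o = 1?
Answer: -276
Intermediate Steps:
A(w) = 1
B(W) = 1 (B(W) = 1² = 1)
B(2*(-3 + G(5)))*(-276) = 1*(-276) = -276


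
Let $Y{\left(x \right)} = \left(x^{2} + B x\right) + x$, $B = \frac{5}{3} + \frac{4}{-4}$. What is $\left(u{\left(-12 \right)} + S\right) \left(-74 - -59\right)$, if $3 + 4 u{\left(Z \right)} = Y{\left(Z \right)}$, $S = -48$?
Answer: $\frac{1065}{4} \approx 266.25$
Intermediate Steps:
$B = \frac{2}{3}$ ($B = 5 \cdot \frac{1}{3} + 4 \left(- \frac{1}{4}\right) = \frac{5}{3} - 1 = \frac{2}{3} \approx 0.66667$)
$Y{\left(x \right)} = x^{2} + \frac{5 x}{3}$ ($Y{\left(x \right)} = \left(x^{2} + \frac{2 x}{3}\right) + x = x^{2} + \frac{5 x}{3}$)
$u{\left(Z \right)} = - \frac{3}{4} + \frac{Z \left(5 + 3 Z\right)}{12}$ ($u{\left(Z \right)} = - \frac{3}{4} + \frac{\frac{1}{3} Z \left(5 + 3 Z\right)}{4} = - \frac{3}{4} + \frac{Z \left(5 + 3 Z\right)}{12}$)
$\left(u{\left(-12 \right)} + S\right) \left(-74 - -59\right) = \left(\left(- \frac{3}{4} + \frac{1}{12} \left(-12\right) \left(5 + 3 \left(-12\right)\right)\right) - 48\right) \left(-74 - -59\right) = \left(\left(- \frac{3}{4} + \frac{1}{12} \left(-12\right) \left(5 - 36\right)\right) - 48\right) \left(-74 + 59\right) = \left(\left(- \frac{3}{4} + \frac{1}{12} \left(-12\right) \left(-31\right)\right) - 48\right) \left(-15\right) = \left(\left(- \frac{3}{4} + 31\right) - 48\right) \left(-15\right) = \left(\frac{121}{4} - 48\right) \left(-15\right) = \left(- \frac{71}{4}\right) \left(-15\right) = \frac{1065}{4}$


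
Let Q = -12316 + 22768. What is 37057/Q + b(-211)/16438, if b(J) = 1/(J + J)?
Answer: 16066145075/4531488117 ≈ 3.5454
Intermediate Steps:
Q = 10452
b(J) = 1/(2*J)
37057/Q + b(-211)/16438 = 37057/10452 + ((½)/(-211))/16438 = 37057*(1/10452) + ((½)*(-1/211))*(1/16438) = 37057/10452 - 1/422*1/16438 = 37057/10452 - 1/6936836 = 16066145075/4531488117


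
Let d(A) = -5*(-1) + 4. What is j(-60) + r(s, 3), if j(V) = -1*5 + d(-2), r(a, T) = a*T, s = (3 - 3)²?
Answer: 4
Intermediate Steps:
s = 0 (s = 0² = 0)
d(A) = 9 (d(A) = 5 + 4 = 9)
r(a, T) = T*a
j(V) = 4 (j(V) = -1*5 + 9 = -5 + 9 = 4)
j(-60) + r(s, 3) = 4 + 3*0 = 4 + 0 = 4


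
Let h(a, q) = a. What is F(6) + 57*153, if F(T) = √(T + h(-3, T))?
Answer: 8721 + √3 ≈ 8722.7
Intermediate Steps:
F(T) = √(-3 + T) (F(T) = √(T - 3) = √(-3 + T))
F(6) + 57*153 = √(-3 + 6) + 57*153 = √3 + 8721 = 8721 + √3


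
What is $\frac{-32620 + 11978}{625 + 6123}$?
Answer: $- \frac{10321}{3374} \approx -3.059$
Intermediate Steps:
$\frac{-32620 + 11978}{625 + 6123} = - \frac{20642}{6748} = \left(-20642\right) \frac{1}{6748} = - \frac{10321}{3374}$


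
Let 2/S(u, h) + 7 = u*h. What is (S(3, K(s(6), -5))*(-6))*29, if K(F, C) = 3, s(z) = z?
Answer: -174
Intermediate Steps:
S(u, h) = 2/(-7 + h*u) (S(u, h) = 2/(-7 + u*h) = 2/(-7 + h*u))
(S(3, K(s(6), -5))*(-6))*29 = ((2/(-7 + 3*3))*(-6))*29 = ((2/(-7 + 9))*(-6))*29 = ((2/2)*(-6))*29 = ((2*(½))*(-6))*29 = (1*(-6))*29 = -6*29 = -174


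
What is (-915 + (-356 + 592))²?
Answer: 461041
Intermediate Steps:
(-915 + (-356 + 592))² = (-915 + 236)² = (-679)² = 461041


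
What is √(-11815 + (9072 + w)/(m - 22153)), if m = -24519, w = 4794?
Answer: I*√1608560823682/11668 ≈ 108.7*I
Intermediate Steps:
√(-11815 + (9072 + w)/(m - 22153)) = √(-11815 + (9072 + 4794)/(-24519 - 22153)) = √(-11815 + 13866/(-46672)) = √(-11815 + 13866*(-1/46672)) = √(-11815 - 6933/23336) = √(-275721773/23336) = I*√1608560823682/11668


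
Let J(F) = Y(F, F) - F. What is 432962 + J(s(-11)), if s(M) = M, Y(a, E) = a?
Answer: 432962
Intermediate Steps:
J(F) = 0 (J(F) = F - F = 0)
432962 + J(s(-11)) = 432962 + 0 = 432962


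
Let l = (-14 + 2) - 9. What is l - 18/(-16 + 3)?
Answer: -255/13 ≈ -19.615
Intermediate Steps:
l = -21 (l = -12 - 9 = -21)
l - 18/(-16 + 3) = -21 - 18/(-16 + 3) = -21 - 18/(-13) = -21 - 1/13*(-18) = -21 + 18/13 = -255/13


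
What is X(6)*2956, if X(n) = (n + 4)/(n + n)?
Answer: 7390/3 ≈ 2463.3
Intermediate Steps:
X(n) = (4 + n)/(2*n) (X(n) = (4 + n)/((2*n)) = (4 + n)*(1/(2*n)) = (4 + n)/(2*n))
X(6)*2956 = ((½)*(4 + 6)/6)*2956 = ((½)*(⅙)*10)*2956 = (⅚)*2956 = 7390/3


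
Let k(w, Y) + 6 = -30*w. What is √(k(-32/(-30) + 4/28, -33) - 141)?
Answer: I*√8981/7 ≈ 13.538*I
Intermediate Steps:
k(w, Y) = -6 - 30*w
√(k(-32/(-30) + 4/28, -33) - 141) = √((-6 - 30*(-32/(-30) + 4/28)) - 141) = √((-6 - 30*(-32*(-1/30) + 4*(1/28))) - 141) = √((-6 - 30*(16/15 + ⅐)) - 141) = √((-6 - 30*127/105) - 141) = √((-6 - 254/7) - 141) = √(-296/7 - 141) = √(-1283/7) = I*√8981/7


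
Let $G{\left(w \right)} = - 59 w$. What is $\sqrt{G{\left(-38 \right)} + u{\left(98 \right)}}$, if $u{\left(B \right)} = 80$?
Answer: $3 \sqrt{258} \approx 48.187$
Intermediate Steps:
$\sqrt{G{\left(-38 \right)} + u{\left(98 \right)}} = \sqrt{\left(-59\right) \left(-38\right) + 80} = \sqrt{2242 + 80} = \sqrt{2322} = 3 \sqrt{258}$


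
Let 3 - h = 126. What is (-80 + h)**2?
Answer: 41209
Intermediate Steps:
h = -123 (h = 3 - 1*126 = 3 - 126 = -123)
(-80 + h)**2 = (-80 - 123)**2 = (-203)**2 = 41209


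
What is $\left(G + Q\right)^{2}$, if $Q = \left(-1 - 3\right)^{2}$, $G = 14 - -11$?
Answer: $1681$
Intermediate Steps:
$G = 25$ ($G = 14 + 11 = 25$)
$Q = 16$ ($Q = \left(-4\right)^{2} = 16$)
$\left(G + Q\right)^{2} = \left(25 + 16\right)^{2} = 41^{2} = 1681$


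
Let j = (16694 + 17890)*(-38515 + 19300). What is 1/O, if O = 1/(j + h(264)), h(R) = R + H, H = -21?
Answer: -664531317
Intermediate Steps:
j = -664531560 (j = 34584*(-19215) = -664531560)
h(R) = -21 + R (h(R) = R - 21 = -21 + R)
O = -1/664531317 (O = 1/(-664531560 + (-21 + 264)) = 1/(-664531560 + 243) = 1/(-664531317) = -1/664531317 ≈ -1.5048e-9)
1/O = 1/(-1/664531317) = -664531317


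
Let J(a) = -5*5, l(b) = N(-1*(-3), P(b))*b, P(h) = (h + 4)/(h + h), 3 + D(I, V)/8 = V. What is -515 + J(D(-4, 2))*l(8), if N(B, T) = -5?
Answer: 485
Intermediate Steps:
D(I, V) = -24 + 8*V
P(h) = (4 + h)/(2*h) (P(h) = (4 + h)/((2*h)) = (4 + h)*(1/(2*h)) = (4 + h)/(2*h))
l(b) = -5*b
J(a) = -25
-515 + J(D(-4, 2))*l(8) = -515 - (-125)*8 = -515 - 25*(-40) = -515 + 1000 = 485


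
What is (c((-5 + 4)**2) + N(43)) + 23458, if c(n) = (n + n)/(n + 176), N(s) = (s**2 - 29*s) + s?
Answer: 4266233/177 ≈ 24103.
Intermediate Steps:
N(s) = s**2 - 28*s
c(n) = 2*n/(176 + n) (c(n) = (2*n)/(176 + n) = 2*n/(176 + n))
(c((-5 + 4)**2) + N(43)) + 23458 = (2*(-5 + 4)**2/(176 + (-5 + 4)**2) + 43*(-28 + 43)) + 23458 = (2*(-1)**2/(176 + (-1)**2) + 43*15) + 23458 = (2*1/(176 + 1) + 645) + 23458 = (2*1/177 + 645) + 23458 = (2*1*(1/177) + 645) + 23458 = (2/177 + 645) + 23458 = 114167/177 + 23458 = 4266233/177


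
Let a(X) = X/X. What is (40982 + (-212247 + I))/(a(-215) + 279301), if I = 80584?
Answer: -90681/279302 ≈ -0.32467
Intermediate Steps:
a(X) = 1
(40982 + (-212247 + I))/(a(-215) + 279301) = (40982 + (-212247 + 80584))/(1 + 279301) = (40982 - 131663)/279302 = -90681*1/279302 = -90681/279302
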